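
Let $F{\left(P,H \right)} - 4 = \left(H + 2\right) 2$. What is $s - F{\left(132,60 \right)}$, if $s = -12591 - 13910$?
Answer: $-26629$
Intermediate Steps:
$F{\left(P,H \right)} = 8 + 2 H$ ($F{\left(P,H \right)} = 4 + \left(H + 2\right) 2 = 4 + \left(2 + H\right) 2 = 4 + \left(4 + 2 H\right) = 8 + 2 H$)
$s = -26501$
$s - F{\left(132,60 \right)} = -26501 - \left(8 + 2 \cdot 60\right) = -26501 - \left(8 + 120\right) = -26501 - 128 = -26629$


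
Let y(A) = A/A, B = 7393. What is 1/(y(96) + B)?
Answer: 1/7394 ≈ 0.00013524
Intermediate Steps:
y(A) = 1
1/(y(96) + B) = 1/(1 + 7393) = 1/7394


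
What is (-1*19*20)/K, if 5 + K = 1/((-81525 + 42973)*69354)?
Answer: 1016019455040/13368677041 ≈ 76.000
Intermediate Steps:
K = -13368677041/2673735408 (K = -5 + 1/((-81525 + 42973)*69354) = -5 + (1/69354)/(-38552) = -5 - 1/38552*1/69354 = -5 - 1/2673735408 = -13368677041/2673735408 ≈ -5.0000)
(-1*19*20)/K = (-1*19*20)/(-13368677041/2673735408) = -19*20*(-2673735408/13368677041) = -380*(-2673735408/13368677041) = 1016019455040/13368677041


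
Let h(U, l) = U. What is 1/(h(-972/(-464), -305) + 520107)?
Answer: 116/60332655 ≈ 1.9227e-6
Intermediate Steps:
1/(h(-972/(-464), -305) + 520107) = 1/(-972/(-464) + 520107) = 1/(-972*(-1/464) + 520107) = 1/(243/116 + 520107) = 1/(60332655/116) = 116/60332655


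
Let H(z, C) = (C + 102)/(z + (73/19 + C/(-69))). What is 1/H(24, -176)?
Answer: -39845/97014 ≈ -0.41071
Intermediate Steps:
H(z, C) = (102 + C)/(73/19 + z - C/69) (H(z, C) = (102 + C)/(z + (73*(1/19) + C*(-1/69))) = (102 + C)/(z + (73/19 - C/69)) = (102 + C)/(73/19 + z - C/69))
1/H(24, -176) = 1/(1311*(102 - 176)/(5037 - 19*(-176) + 1311*24)) = 1/(1311*(-74)/(5037 + 3344 + 31464)) = 1/(1311*(-74)/39845) = 1/(1311*(1/39845)*(-74)) = 1/(-97014/39845) = -39845/97014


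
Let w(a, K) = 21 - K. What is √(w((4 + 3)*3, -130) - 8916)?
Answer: I*√8765 ≈ 93.622*I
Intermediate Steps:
√(w((4 + 3)*3, -130) - 8916) = √((21 - 1*(-130)) - 8916) = √((21 + 130) - 8916) = √(151 - 8916) = √(-8765) = I*√8765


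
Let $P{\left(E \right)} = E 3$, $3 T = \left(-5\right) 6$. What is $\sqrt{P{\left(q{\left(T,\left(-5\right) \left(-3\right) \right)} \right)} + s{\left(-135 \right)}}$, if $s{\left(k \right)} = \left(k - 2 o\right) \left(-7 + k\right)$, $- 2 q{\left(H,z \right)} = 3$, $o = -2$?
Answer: $\frac{\sqrt{74390}}{2} \approx 136.37$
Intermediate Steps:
$T = -10$ ($T = \frac{\left(-5\right) 6}{3} = \frac{1}{3} \left(-30\right) = -10$)
$q{\left(H,z \right)} = - \frac{3}{2}$ ($q{\left(H,z \right)} = \left(- \frac{1}{2}\right) 3 = - \frac{3}{2}$)
$s{\left(k \right)} = \left(-7 + k\right) \left(4 + k\right)$ ($s{\left(k \right)} = \left(k - -4\right) \left(-7 + k\right) = \left(k + 4\right) \left(-7 + k\right) = \left(4 + k\right) \left(-7 + k\right) = \left(-7 + k\right) \left(4 + k\right)$)
$P{\left(E \right)} = 3 E$
$\sqrt{P{\left(q{\left(T,\left(-5\right) \left(-3\right) \right)} \right)} + s{\left(-135 \right)}} = \sqrt{3 \left(- \frac{3}{2}\right) - \left(-377 - 18225\right)} = \sqrt{- \frac{9}{2} + \left(-28 + 18225 + 405\right)} = \sqrt{- \frac{9}{2} + 18602} = \sqrt{\frac{37195}{2}} = \frac{\sqrt{74390}}{2}$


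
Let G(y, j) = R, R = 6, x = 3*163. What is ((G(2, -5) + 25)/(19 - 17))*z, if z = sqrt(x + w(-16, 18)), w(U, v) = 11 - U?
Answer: 31*sqrt(129) ≈ 352.09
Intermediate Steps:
x = 489
G(y, j) = 6
z = 2*sqrt(129) (z = sqrt(489 + (11 - 1*(-16))) = sqrt(489 + (11 + 16)) = sqrt(489 + 27) = sqrt(516) = 2*sqrt(129) ≈ 22.716)
((G(2, -5) + 25)/(19 - 17))*z = ((6 + 25)/(19 - 17))*(2*sqrt(129)) = (31/2)*(2*sqrt(129)) = (31*(1/2))*(2*sqrt(129)) = 31*(2*sqrt(129))/2 = 31*sqrt(129)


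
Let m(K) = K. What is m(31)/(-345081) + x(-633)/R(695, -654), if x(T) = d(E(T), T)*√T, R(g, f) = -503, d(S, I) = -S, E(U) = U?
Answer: -31/345081 - 633*I*√633/503 ≈ -8.9834e-5 - 31.662*I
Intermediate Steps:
x(T) = -T^(3/2) (x(T) = (-T)*√T = -T^(3/2))
m(31)/(-345081) + x(-633)/R(695, -654) = 31/(-345081) - (-633)^(3/2)/(-503) = 31*(-1/345081) - (-633)*I*√633*(-1/503) = -31/345081 + (633*I*√633)*(-1/503) = -31/345081 - 633*I*√633/503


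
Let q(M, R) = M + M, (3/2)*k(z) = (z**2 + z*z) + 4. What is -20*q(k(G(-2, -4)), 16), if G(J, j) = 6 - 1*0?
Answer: -6080/3 ≈ -2026.7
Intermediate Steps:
G(J, j) = 6 (G(J, j) = 6 + 0 = 6)
k(z) = 8/3 + 4*z**2/3 (k(z) = 2*((z**2 + z*z) + 4)/3 = 2*((z**2 + z**2) + 4)/3 = 2*(2*z**2 + 4)/3 = 2*(4 + 2*z**2)/3 = 8/3 + 4*z**2/3)
q(M, R) = 2*M
-20*q(k(G(-2, -4)), 16) = -40*(8/3 + (4/3)*6**2) = -40*(8/3 + (4/3)*36) = -40*(8/3 + 48) = -40*152/3 = -20*304/3 = -6080/3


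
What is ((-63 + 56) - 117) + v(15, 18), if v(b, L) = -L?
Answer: -142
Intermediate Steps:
((-63 + 56) - 117) + v(15, 18) = ((-63 + 56) - 117) - 1*18 = (-7 - 117) - 18 = -124 - 18 = -142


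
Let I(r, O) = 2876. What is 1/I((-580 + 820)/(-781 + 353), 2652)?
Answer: 1/2876 ≈ 0.00034771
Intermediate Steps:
1/I((-580 + 820)/(-781 + 353), 2652) = 1/2876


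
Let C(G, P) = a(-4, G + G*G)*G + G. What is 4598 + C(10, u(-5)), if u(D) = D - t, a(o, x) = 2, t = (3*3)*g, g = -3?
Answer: 4628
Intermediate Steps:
t = -27 (t = (3*3)*(-3) = 9*(-3) = -27)
u(D) = 27 + D (u(D) = D - 1*(-27) = D + 27 = 27 + D)
C(G, P) = 3*G (C(G, P) = 2*G + G = 3*G)
4598 + C(10, u(-5)) = 4598 + 3*10 = 4598 + 30 = 4628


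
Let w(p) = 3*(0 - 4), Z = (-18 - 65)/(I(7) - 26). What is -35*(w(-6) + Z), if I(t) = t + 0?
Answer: 5075/19 ≈ 267.11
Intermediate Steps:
I(t) = t
Z = 83/19 (Z = (-18 - 65)/(7 - 26) = -83/(-19) = -83*(-1/19) = 83/19 ≈ 4.3684)
w(p) = -12 (w(p) = 3*(-4) = -12)
-35*(w(-6) + Z) = -35*(-12 + 83/19) = -35*(-145/19) = 5075/19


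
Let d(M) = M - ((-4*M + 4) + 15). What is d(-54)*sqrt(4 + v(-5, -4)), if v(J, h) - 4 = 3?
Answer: -289*sqrt(11) ≈ -958.50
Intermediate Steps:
v(J, h) = 7 (v(J, h) = 4 + 3 = 7)
d(M) = -19 + 5*M (d(M) = M - ((4 - 4*M) + 15) = M - (19 - 4*M) = M + (-19 + 4*M) = -19 + 5*M)
d(-54)*sqrt(4 + v(-5, -4)) = (-19 + 5*(-54))*sqrt(4 + 7) = (-19 - 270)*sqrt(11) = -289*sqrt(11)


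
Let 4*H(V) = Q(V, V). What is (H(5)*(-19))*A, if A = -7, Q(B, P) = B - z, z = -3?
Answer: 266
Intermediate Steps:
Q(B, P) = 3 + B (Q(B, P) = B - 1*(-3) = B + 3 = 3 + B)
H(V) = 3/4 + V/4 (H(V) = (3 + V)/4 = 3/4 + V/4)
(H(5)*(-19))*A = ((3/4 + (1/4)*5)*(-19))*(-7) = ((3/4 + 5/4)*(-19))*(-7) = (2*(-19))*(-7) = -38*(-7) = 266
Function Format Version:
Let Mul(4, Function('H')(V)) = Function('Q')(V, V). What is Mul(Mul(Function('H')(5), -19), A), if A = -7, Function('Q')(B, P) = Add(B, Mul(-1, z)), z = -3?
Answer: 266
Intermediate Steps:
Function('Q')(B, P) = Add(3, B) (Function('Q')(B, P) = Add(B, Mul(-1, -3)) = Add(B, 3) = Add(3, B))
Function('H')(V) = Add(Rational(3, 4), Mul(Rational(1, 4), V)) (Function('H')(V) = Mul(Rational(1, 4), Add(3, V)) = Add(Rational(3, 4), Mul(Rational(1, 4), V)))
Mul(Mul(Function('H')(5), -19), A) = Mul(Mul(Add(Rational(3, 4), Mul(Rational(1, 4), 5)), -19), -7) = Mul(Mul(Add(Rational(3, 4), Rational(5, 4)), -19), -7) = Mul(Mul(2, -19), -7) = Mul(-38, -7) = 266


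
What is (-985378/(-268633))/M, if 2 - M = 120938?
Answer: -492689/16243700244 ≈ -3.0331e-5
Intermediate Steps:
M = -120936 (M = 2 - 1*120938 = 2 - 120938 = -120936)
(-985378/(-268633))/M = -985378/(-268633)/(-120936) = -985378*(-1/268633)*(-1/120936) = (985378/268633)*(-1/120936) = -492689/16243700244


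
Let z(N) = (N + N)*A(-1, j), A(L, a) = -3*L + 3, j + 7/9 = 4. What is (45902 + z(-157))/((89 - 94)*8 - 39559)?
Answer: -44018/39599 ≈ -1.1116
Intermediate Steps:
j = 29/9 (j = -7/9 + 4 = 29/9 ≈ 3.2222)
A(L, a) = 3 - 3*L
z(N) = 12*N (z(N) = (N + N)*(3 - 3*(-1)) = (2*N)*(3 + 3) = (2*N)*6 = 12*N)
(45902 + z(-157))/((89 - 94)*8 - 39559) = (45902 + 12*(-157))/((89 - 94)*8 - 39559) = (45902 - 1884)/(-5*8 - 39559) = 44018/(-40 - 39559) = 44018/(-39599) = 44018*(-1/39599) = -44018/39599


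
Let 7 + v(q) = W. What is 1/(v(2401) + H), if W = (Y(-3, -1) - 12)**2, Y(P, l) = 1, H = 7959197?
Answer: 1/7959311 ≈ 1.2564e-7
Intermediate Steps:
W = 121 (W = (1 - 12)**2 = (-11)**2 = 121)
v(q) = 114 (v(q) = -7 + 121 = 114)
1/(v(2401) + H) = 1/(114 + 7959197) = 1/7959311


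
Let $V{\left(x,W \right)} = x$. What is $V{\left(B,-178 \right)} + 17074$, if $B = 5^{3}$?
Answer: $17199$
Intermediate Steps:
$B = 125$
$V{\left(B,-178 \right)} + 17074 = 125 + 17074 = 17199$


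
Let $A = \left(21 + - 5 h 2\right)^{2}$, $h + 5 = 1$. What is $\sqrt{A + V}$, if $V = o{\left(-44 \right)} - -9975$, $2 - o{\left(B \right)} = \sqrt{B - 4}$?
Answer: $\sqrt{13698 - 4 i \sqrt{3}} \approx 117.04 - 0.0296 i$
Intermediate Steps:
$h = -4$ ($h = -5 + 1 = -4$)
$o{\left(B \right)} = 2 - \sqrt{-4 + B}$ ($o{\left(B \right)} = 2 - \sqrt{B - 4} = 2 - \sqrt{-4 + B}$)
$A = 3721$ ($A = \left(21 + \left(-5\right) \left(-4\right) 2\right)^{2} = \left(21 + 20 \cdot 2\right)^{2} = \left(21 + 40\right)^{2} = 61^{2} = 3721$)
$V = 9977 - 4 i \sqrt{3}$ ($V = \left(2 - \sqrt{-4 - 44}\right) - -9975 = \left(2 - \sqrt{-48}\right) + 9975 = \left(2 - 4 i \sqrt{3}\right) + 9975 = 9977 - 4 i \sqrt{3} \approx 9977.0 - 6.9282 i$)
$\sqrt{A + V} = \sqrt{3721 + \left(9977 - 4 i \sqrt{3}\right)} = \sqrt{13698 - 4 i \sqrt{3}}$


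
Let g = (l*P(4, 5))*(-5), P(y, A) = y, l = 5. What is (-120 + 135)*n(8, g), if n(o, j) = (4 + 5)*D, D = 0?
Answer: 0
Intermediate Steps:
g = -100 (g = (5*4)*(-5) = 20*(-5) = -100)
n(o, j) = 0 (n(o, j) = (4 + 5)*0 = 9*0 = 0)
(-120 + 135)*n(8, g) = (-120 + 135)*0 = 15*0 = 0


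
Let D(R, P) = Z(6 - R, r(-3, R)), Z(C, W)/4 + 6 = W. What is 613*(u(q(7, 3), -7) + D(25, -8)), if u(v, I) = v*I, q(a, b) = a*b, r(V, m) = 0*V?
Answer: -104823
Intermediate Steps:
r(V, m) = 0
Z(C, W) = -24 + 4*W
D(R, P) = -24 (D(R, P) = -24 + 4*0 = -24 + 0 = -24)
u(v, I) = I*v
613*(u(q(7, 3), -7) + D(25, -8)) = 613*(-49*3 - 24) = 613*(-7*21 - 24) = 613*(-147 - 24) = 613*(-171) = -104823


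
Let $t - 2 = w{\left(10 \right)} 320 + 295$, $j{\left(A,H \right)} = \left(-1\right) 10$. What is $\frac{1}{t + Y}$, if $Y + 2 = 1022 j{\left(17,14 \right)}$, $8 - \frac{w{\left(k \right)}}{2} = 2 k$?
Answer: $- \frac{1}{17605} \approx -5.6802 \cdot 10^{-5}$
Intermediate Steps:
$w{\left(k \right)} = 16 - 4 k$ ($w{\left(k \right)} = 16 - 2 \cdot 2 k = 16 - 4 k$)
$j{\left(A,H \right)} = -10$
$Y = -10222$ ($Y = -2 + 1022 \left(-10\right) = -2 - 10220 = -10222$)
$t = -7383$ ($t = 2 + \left(\left(16 - 40\right) 320 + 295\right) = 2 + \left(\left(-24\right) 320 + 295\right) = 2 + \left(-7680 + 295\right) = 2 - 7385 = -7383$)
$\frac{1}{t + Y} = \frac{1}{-7383 - 10222} = \frac{1}{-17605} = - \frac{1}{17605}$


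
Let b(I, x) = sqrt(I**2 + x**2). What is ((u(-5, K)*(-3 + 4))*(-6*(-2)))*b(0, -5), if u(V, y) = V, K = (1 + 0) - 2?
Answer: -300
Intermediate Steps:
K = -1 (K = 1 - 2 = -1)
((u(-5, K)*(-3 + 4))*(-6*(-2)))*b(0, -5) = ((-5*(-3 + 4))*(-6*(-2)))*sqrt(0**2 + (-5)**2) = (-5*1*12)*sqrt(0 + 25) = (-5*12)*sqrt(25) = -60*5 = -300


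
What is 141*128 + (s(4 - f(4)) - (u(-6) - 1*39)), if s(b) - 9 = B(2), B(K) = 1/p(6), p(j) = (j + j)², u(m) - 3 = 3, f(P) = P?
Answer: 2604961/144 ≈ 18090.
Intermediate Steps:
u(m) = 6 (u(m) = 3 + 3 = 6)
p(j) = 4*j² (p(j) = (2*j)² = 4*j²)
B(K) = 1/144 (B(K) = 1/(4*6²) = 1/(4*36) = 1/144)
s(b) = 1297/144 (s(b) = 9 + 1/144 = 1297/144)
141*128 + (s(4 - f(4)) - (u(-6) - 1*39)) = 141*128 + (1297/144 - (6 - 1*39)) = 18048 + (1297/144 - (6 - 39)) = 18048 + (1297/144 - 1*(-33)) = 18048 + (1297/144 + 33) = 18048 + 6049/144 = 2604961/144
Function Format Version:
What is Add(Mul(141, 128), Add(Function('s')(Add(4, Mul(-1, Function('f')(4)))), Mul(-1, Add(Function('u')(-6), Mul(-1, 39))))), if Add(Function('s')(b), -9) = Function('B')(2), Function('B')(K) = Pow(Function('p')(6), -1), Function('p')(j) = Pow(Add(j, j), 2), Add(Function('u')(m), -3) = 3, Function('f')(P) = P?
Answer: Rational(2604961, 144) ≈ 18090.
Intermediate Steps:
Function('u')(m) = 6 (Function('u')(m) = Add(3, 3) = 6)
Function('p')(j) = Mul(4, Pow(j, 2)) (Function('p')(j) = Pow(Mul(2, j), 2) = Mul(4, Pow(j, 2)))
Function('B')(K) = Rational(1, 144) (Function('B')(K) = Pow(Mul(4, Pow(6, 2)), -1) = Pow(Mul(4, 36), -1) = Pow(144, -1) = Rational(1, 144))
Function('s')(b) = Rational(1297, 144) (Function('s')(b) = Add(9, Rational(1, 144)) = Rational(1297, 144))
Add(Mul(141, 128), Add(Function('s')(Add(4, Mul(-1, Function('f')(4)))), Mul(-1, Add(Function('u')(-6), Mul(-1, 39))))) = Add(Mul(141, 128), Add(Rational(1297, 144), Mul(-1, Add(6, Mul(-1, 39))))) = Add(18048, Add(Rational(1297, 144), Mul(-1, Add(6, -39)))) = Add(18048, Add(Rational(1297, 144), Mul(-1, -33))) = Add(18048, Add(Rational(1297, 144), 33)) = Add(18048, Rational(6049, 144)) = Rational(2604961, 144)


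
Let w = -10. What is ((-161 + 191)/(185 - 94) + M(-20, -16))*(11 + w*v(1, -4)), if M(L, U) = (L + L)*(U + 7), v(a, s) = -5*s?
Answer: -885330/13 ≈ -68102.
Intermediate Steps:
M(L, U) = 2*L*(7 + U) (M(L, U) = (2*L)*(7 + U) = 2*L*(7 + U))
((-161 + 191)/(185 - 94) + M(-20, -16))*(11 + w*v(1, -4)) = ((-161 + 191)/(185 - 94) + 2*(-20)*(7 - 16))*(11 - (-50)*(-4)) = (30/91 + 2*(-20)*(-9))*(11 - 10*20) = (30*(1/91) + 360)*(11 - 200) = (30/91 + 360)*(-189) = (32790/91)*(-189) = -885330/13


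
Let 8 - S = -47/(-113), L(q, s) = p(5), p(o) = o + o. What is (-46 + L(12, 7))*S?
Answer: -30852/113 ≈ -273.03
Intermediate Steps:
p(o) = 2*o
L(q, s) = 10 (L(q, s) = 2*5 = 10)
S = 857/113 (S = 8 - (-47)/(-113) = 8 - (-47)*(-1)/113 = 8 - 1*47/113 = 8 - 47/113 = 857/113 ≈ 7.5841)
(-46 + L(12, 7))*S = (-46 + 10)*(857/113) = -36*857/113 = -30852/113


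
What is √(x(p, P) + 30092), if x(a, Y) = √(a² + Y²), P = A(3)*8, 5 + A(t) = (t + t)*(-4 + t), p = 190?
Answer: √(30092 + 2*√10961) ≈ 174.07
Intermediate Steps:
A(t) = -5 + 2*t*(-4 + t) (A(t) = -5 + (t + t)*(-4 + t) = -5 + (2*t)*(-4 + t) = -5 + 2*t*(-4 + t))
P = -88 (P = (-5 - 8*3 + 2*3²)*8 = (-5 - 24 + 2*9)*8 = (-5 - 24 + 18)*8 = -11*8 = -88)
x(a, Y) = √(Y² + a²)
√(x(p, P) + 30092) = √(√((-88)² + 190²) + 30092) = √(√(7744 + 36100) + 30092) = √(√43844 + 30092) = √(2*√10961 + 30092) = √(30092 + 2*√10961)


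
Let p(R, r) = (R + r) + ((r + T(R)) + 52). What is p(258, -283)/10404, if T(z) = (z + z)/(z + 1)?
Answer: -16447/673659 ≈ -0.024414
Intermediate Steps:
T(z) = 2*z/(1 + z) (T(z) = (2*z)/(1 + z) = 2*z/(1 + z))
p(R, r) = 52 + R + 2*r + 2*R/(1 + R) (p(R, r) = (R + r) + ((r + 2*R/(1 + R)) + 52) = (R + r) + (52 + r + 2*R/(1 + R)) = 52 + R + 2*r + 2*R/(1 + R))
p(258, -283)/10404 = ((2*258 + (1 + 258)*(52 + 258 + 2*(-283)))/(1 + 258))/10404 = ((516 + 259*(52 + 258 - 566))/259)*(1/10404) = ((516 + 259*(-256))/259)*(1/10404) = ((516 - 66304)/259)*(1/10404) = ((1/259)*(-65788))*(1/10404) = -65788/259*1/10404 = -16447/673659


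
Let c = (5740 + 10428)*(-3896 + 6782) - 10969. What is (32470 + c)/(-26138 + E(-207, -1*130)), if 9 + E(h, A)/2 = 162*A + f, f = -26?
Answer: -15560783/22776 ≈ -683.21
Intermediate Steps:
c = 46649879 (c = 16168*2886 - 10969 = 46660848 - 10969 = 46649879)
E(h, A) = -70 + 324*A (E(h, A) = -18 + 2*(162*A - 26) = -18 + 2*(-26 + 162*A) = -18 + (-52 + 324*A) = -70 + 324*A)
(32470 + c)/(-26138 + E(-207, -1*130)) = (32470 + 46649879)/(-26138 + (-70 + 324*(-1*130))) = 46682349/(-26138 + (-70 + 324*(-130))) = 46682349/(-26138 + (-70 - 42120)) = 46682349/(-26138 - 42190) = 46682349/(-68328) = 46682349*(-1/68328) = -15560783/22776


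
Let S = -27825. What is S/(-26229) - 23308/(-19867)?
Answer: 55435467/24813883 ≈ 2.2341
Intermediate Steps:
S/(-26229) - 23308/(-19867) = -27825/(-26229) - 23308/(-19867) = -27825*(-1/26229) - 23308*(-1/19867) = 1325/1249 + 23308/19867 = 55435467/24813883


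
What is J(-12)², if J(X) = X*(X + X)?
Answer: 82944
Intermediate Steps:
J(X) = 2*X² (J(X) = X*(2*X) = 2*X²)
J(-12)² = (2*(-12)²)² = (2*144)² = 288² = 82944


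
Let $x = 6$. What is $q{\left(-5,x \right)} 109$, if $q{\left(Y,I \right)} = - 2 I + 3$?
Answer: $-981$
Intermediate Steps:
$q{\left(Y,I \right)} = 3 - 2 I$
$q{\left(-5,x \right)} 109 = \left(3 - 12\right) 109 = \left(-9\right) 109 = -981$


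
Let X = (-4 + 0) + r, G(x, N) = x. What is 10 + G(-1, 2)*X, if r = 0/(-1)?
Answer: 14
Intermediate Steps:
r = 0 (r = 0*(-1) = 0)
X = -4 (X = (-4 + 0) + 0 = -4 + 0 = -4)
10 + G(-1, 2)*X = 10 - 1*(-4) = 10 + 4 = 14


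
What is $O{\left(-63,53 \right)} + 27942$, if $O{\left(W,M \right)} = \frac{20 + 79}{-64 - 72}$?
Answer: $\frac{3800013}{136} \approx 27941.0$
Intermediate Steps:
$O{\left(W,M \right)} = - \frac{99}{136}$ ($O{\left(W,M \right)} = \frac{99}{-136} = 99 \left(- \frac{1}{136}\right) = - \frac{99}{136}$)
$O{\left(-63,53 \right)} + 27942 = - \frac{99}{136} + 27942 = \frac{3800013}{136}$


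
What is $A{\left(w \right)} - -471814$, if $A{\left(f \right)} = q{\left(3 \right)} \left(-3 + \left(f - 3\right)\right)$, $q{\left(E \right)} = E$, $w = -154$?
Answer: $471334$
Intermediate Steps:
$A{\left(f \right)} = -18 + 3 f$ ($A{\left(f \right)} = 3 \left(-3 + \left(f - 3\right)\right) = 3 \left(-3 + \left(-3 + f\right)\right) = 3 \left(-6 + f\right) = -18 + 3 f$)
$A{\left(w \right)} - -471814 = \left(-18 + 3 \left(-154\right)\right) - -471814 = \left(-18 - 462\right) + 471814 = -480 + 471814 = 471334$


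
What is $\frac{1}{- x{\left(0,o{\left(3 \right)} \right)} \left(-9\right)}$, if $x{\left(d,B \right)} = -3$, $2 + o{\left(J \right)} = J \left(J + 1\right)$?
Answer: $- \frac{1}{27} \approx -0.037037$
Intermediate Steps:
$o{\left(J \right)} = -2 + J \left(1 + J\right)$ ($o{\left(J \right)} = -2 + J \left(J + 1\right) = -2 + J \left(1 + J\right)$)
$\frac{1}{- x{\left(0,o{\left(3 \right)} \right)} \left(-9\right)} = \frac{1}{\left(-1\right) \left(-3\right) \left(-9\right)} = \frac{1}{3 \left(-9\right)} = \frac{1}{-27} = - \frac{1}{27}$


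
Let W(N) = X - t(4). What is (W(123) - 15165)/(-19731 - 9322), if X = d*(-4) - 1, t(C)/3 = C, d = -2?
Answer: 15170/29053 ≈ 0.52215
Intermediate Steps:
t(C) = 3*C
X = 7 (X = -2*(-4) - 1 = 8 - 1 = 7)
W(N) = -5 (W(N) = 7 - 3*4 = 7 - 1*12 = 7 - 12 = -5)
(W(123) - 15165)/(-19731 - 9322) = (-5 - 15165)/(-19731 - 9322) = -15170/(-29053) = -15170*(-1/29053) = 15170/29053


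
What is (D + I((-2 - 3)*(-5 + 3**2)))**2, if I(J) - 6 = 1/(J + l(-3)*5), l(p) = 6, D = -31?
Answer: 62001/100 ≈ 620.01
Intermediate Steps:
I(J) = 6 + 1/(30 + J) (I(J) = 6 + 1/(J + 6*5) = 6 + 1/(J + 30) = 6 + 1/(30 + J))
(D + I((-2 - 3)*(-5 + 3**2)))**2 = (-31 + (181 + 6*((-2 - 3)*(-5 + 3**2)))/(30 + (-2 - 3)*(-5 + 3**2)))**2 = (-31 + (181 + 6*(-5*(-5 + 9)))/(30 - 5*(-5 + 9)))**2 = (-31 + (181 + 6*(-5*4))/(30 - 5*4))**2 = (-31 + (181 + 6*(-20))/(30 - 20))**2 = (-31 + (181 - 120)/10)**2 = (-31 + (1/10)*61)**2 = (-31 + 61/10)**2 = (-249/10)**2 = 62001/100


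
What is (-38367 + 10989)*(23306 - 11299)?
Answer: -328727646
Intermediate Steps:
(-38367 + 10989)*(23306 - 11299) = -27378*12007 = -328727646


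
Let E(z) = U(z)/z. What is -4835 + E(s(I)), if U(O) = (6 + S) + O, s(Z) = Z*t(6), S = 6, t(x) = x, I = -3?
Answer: -14504/3 ≈ -4834.7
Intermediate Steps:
s(Z) = 6*Z (s(Z) = Z*6 = 6*Z)
U(O) = 12 + O (U(O) = (6 + 6) + O = 12 + O)
E(z) = (12 + z)/z
-4835 + E(s(I)) = -4835 + (12 + 6*(-3))/((6*(-3))) = -4835 + (12 - 18)/(-18) = -4835 - 1/18*(-6) = -4835 + ⅓ = -14504/3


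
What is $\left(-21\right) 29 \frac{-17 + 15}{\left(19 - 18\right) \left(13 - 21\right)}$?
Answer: $- \frac{609}{4} \approx -152.25$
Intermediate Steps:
$\left(-21\right) 29 \frac{-17 + 15}{\left(19 - 18\right) \left(13 - 21\right)} = - 609 \left(- \frac{2}{1 \left(-8\right)}\right) = - 609 \left(- \frac{2}{-8}\right) = - 609 \left(\left(-2\right) \left(- \frac{1}{8}\right)\right) = \left(-609\right) \frac{1}{4} = - \frac{609}{4}$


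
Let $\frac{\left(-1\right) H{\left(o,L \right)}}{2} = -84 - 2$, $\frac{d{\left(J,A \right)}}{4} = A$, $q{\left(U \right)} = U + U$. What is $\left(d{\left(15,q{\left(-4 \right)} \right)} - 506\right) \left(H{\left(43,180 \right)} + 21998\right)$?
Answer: $-11927460$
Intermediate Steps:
$q{\left(U \right)} = 2 U$
$d{\left(J,A \right)} = 4 A$
$H{\left(o,L \right)} = 172$ ($H{\left(o,L \right)} = - 2 \left(-84 - 2\right) = \left(-2\right) \left(-86\right) = 172$)
$\left(d{\left(15,q{\left(-4 \right)} \right)} - 506\right) \left(H{\left(43,180 \right)} + 21998\right) = \left(4 \cdot 2 \left(-4\right) - 506\right) \left(172 + 21998\right) = \left(4 \left(-8\right) + \left(-23999 + 23493\right)\right) 22170 = \left(-32 - 506\right) 22170 = \left(-538\right) 22170 = -11927460$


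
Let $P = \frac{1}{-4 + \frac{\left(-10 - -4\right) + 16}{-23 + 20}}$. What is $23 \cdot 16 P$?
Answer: $- \frac{552}{11} \approx -50.182$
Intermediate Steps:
$P = - \frac{3}{22}$ ($P = \frac{1}{-4 + \frac{\left(-10 + 4\right) + 16}{-3}} = \frac{1}{-4 + \left(-6 + 16\right) \left(- \frac{1}{3}\right)} = \frac{1}{-4 + 10 \left(- \frac{1}{3}\right)} = \frac{1}{-4 - \frac{10}{3}} = \frac{1}{- \frac{22}{3}} = - \frac{3}{22} \approx -0.13636$)
$23 \cdot 16 P = 23 \cdot 16 \left(- \frac{3}{22}\right) = 368 \left(- \frac{3}{22}\right) = - \frac{552}{11}$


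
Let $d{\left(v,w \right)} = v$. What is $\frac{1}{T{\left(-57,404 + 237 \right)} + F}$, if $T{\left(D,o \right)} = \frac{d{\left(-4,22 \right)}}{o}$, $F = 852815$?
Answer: $\frac{641}{546654411} \approx 1.1726 \cdot 10^{-6}$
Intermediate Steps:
$T{\left(D,o \right)} = - \frac{4}{o}$
$\frac{1}{T{\left(-57,404 + 237 \right)} + F} = \frac{1}{- \frac{4}{404 + 237} + 852815} = \frac{1}{- \frac{4}{641} + 852815} = \frac{1}{\frac{546654411}{641}} = \frac{641}{546654411}$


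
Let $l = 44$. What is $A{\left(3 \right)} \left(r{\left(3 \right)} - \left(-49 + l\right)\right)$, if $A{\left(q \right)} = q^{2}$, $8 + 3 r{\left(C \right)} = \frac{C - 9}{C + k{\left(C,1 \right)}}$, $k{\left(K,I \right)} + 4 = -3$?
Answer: $\frac{51}{2} \approx 25.5$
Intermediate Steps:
$k{\left(K,I \right)} = -7$ ($k{\left(K,I \right)} = -4 - 3 = -7$)
$r{\left(C \right)} = - \frac{8}{3} + \frac{-9 + C}{3 \left(-7 + C\right)}$ ($r{\left(C \right)} = - \frac{8}{3} + \frac{\left(C - 9\right) \frac{1}{C - 7}}{3} = - \frac{8}{3} + \frac{\left(-9 + C\right) \frac{1}{-7 + C}}{3} = - \frac{8}{3} + \frac{\frac{1}{-7 + C} \left(-9 + C\right)}{3} = - \frac{8}{3} + \frac{-9 + C}{3 \left(-7 + C\right)}$)
$A{\left(3 \right)} \left(r{\left(3 \right)} - \left(-49 + l\right)\right) = 3^{2} \left(\frac{47 - 21}{3 \left(-7 + 3\right)} - -5\right) = 9 \left(\frac{47 - 21}{3 \left(-4\right)} + \left(-44 + 49\right)\right) = 9 \left(\frac{1}{3} \left(- \frac{1}{4}\right) 26 + 5\right) = 9 \left(- \frac{13}{6} + 5\right) = 9 \cdot \frac{17}{6} = \frac{51}{2}$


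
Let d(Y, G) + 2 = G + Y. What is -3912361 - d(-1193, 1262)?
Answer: -3912428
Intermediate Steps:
d(Y, G) = -2 + G + Y (d(Y, G) = -2 + (G + Y) = -2 + G + Y)
-3912361 - d(-1193, 1262) = -3912361 - (-2 + 1262 - 1193) = -3912361 - 1*67 = -3912361 - 67 = -3912428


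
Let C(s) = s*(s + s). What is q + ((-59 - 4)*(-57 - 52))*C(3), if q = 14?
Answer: 123620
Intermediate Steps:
C(s) = 2*s² (C(s) = s*(2*s) = 2*s²)
q + ((-59 - 4)*(-57 - 52))*C(3) = 14 + ((-59 - 4)*(-57 - 52))*(2*3²) = 14 + (-63*(-109))*(2*9) = 14 + 6867*18 = 14 + 123606 = 123620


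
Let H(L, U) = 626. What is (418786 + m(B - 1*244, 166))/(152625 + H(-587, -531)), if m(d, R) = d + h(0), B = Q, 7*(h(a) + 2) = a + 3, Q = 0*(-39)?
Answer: 2929783/1072757 ≈ 2.7311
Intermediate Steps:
Q = 0
h(a) = -11/7 + a/7 (h(a) = -2 + (a + 3)/7 = -2 + (3 + a)/7 = -2 + (3/7 + a/7) = -11/7 + a/7)
B = 0
m(d, R) = -11/7 + d (m(d, R) = d + (-11/7 + (1/7)*0) = d + (-11/7 + 0) = d - 11/7 = -11/7 + d)
(418786 + m(B - 1*244, 166))/(152625 + H(-587, -531)) = (418786 + (-11/7 + (0 - 1*244)))/(152625 + 626) = (418786 + (-11/7 + (0 - 244)))/153251 = (418786 + (-11/7 - 244))*(1/153251) = (418786 - 1719/7)*(1/153251) = (2929783/7)*(1/153251) = 2929783/1072757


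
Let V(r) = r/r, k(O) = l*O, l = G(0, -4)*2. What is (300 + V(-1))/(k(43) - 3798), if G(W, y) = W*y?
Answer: -301/3798 ≈ -0.079252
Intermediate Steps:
l = 0 (l = (0*(-4))*2 = 0*2 = 0)
k(O) = 0 (k(O) = 0*O = 0)
V(r) = 1
(300 + V(-1))/(k(43) - 3798) = (300 + 1)/(0 - 3798) = 301/(-3798) = 301*(-1/3798) = -301/3798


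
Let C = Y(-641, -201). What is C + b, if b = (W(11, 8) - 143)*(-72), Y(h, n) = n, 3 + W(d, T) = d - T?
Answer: 10095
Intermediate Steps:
W(d, T) = -3 + d - T (W(d, T) = -3 + (d - T) = -3 + d - T)
C = -201
b = 10296 (b = ((-3 + 11 - 1*8) - 143)*(-72) = ((-3 + 11 - 8) - 143)*(-72) = (0 - 143)*(-72) = -143*(-72) = 10296)
C + b = -201 + 10296 = 10095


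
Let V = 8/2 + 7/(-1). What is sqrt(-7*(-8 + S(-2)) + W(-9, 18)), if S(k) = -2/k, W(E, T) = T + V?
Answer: 8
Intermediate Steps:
V = -3 (V = 8*(1/2) + 7*(-1) = 4 - 7 = -3)
W(E, T) = -3 + T (W(E, T) = T - 3 = -3 + T)
sqrt(-7*(-8 + S(-2)) + W(-9, 18)) = sqrt(-7*(-8 - 2/(-2)) + (-3 + 18)) = sqrt(-7*(-8 - 2*(-1/2)) + 15) = sqrt(-7*(-8 + 1) + 15) = sqrt(-7*(-7) + 15) = sqrt(49 + 15) = sqrt(64) = 8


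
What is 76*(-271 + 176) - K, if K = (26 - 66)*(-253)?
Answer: -17340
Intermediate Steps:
K = 10120 (K = -40*(-253) = 10120)
76*(-271 + 176) - K = 76*(-271 + 176) - 1*10120 = 76*(-95) - 10120 = -7220 - 10120 = -17340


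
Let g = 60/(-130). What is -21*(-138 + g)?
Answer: 37800/13 ≈ 2907.7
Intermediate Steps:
g = -6/13 (g = 60*(-1/130) = -6/13 ≈ -0.46154)
-21*(-138 + g) = -21*(-138 - 6/13) = -21*(-1800/13) = 37800/13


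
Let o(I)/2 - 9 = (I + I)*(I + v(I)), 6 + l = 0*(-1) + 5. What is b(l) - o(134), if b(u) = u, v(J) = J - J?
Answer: -71843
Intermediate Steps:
l = -1 (l = -6 + (0*(-1) + 5) = -6 + (0 + 5) = -6 + 5 = -1)
v(J) = 0
o(I) = 18 + 4*I**2 (o(I) = 18 + 2*((I + I)*(I + 0)) = 18 + 2*((2*I)*I) = 18 + 2*(2*I**2) = 18 + 4*I**2)
b(l) - o(134) = -1 - (18 + 4*134**2) = -1 - (18 + 4*17956) = -1 - (18 + 71824) = -1 - 1*71842 = -1 - 71842 = -71843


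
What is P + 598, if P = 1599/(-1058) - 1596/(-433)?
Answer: 274948373/458114 ≈ 600.17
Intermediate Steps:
P = 996201/458114 (P = 1599*(-1/1058) - 1596*(-1/433) = -1599/1058 + 1596/433 = 996201/458114 ≈ 2.1746)
P + 598 = 996201/458114 + 598 = 274948373/458114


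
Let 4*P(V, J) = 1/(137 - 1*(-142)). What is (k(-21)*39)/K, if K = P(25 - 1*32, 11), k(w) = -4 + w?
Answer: -1088100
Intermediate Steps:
P(V, J) = 1/1116 (P(V, J) = 1/(4*(137 - 1*(-142))) = 1/(4*(137 + 142)) = (1/4)/279 = (1/4)*(1/279) = 1/1116)
K = 1/1116 ≈ 0.00089606
(k(-21)*39)/K = ((-4 - 21)*39)/(1/1116) = -25*39*1116 = -975*1116 = -1088100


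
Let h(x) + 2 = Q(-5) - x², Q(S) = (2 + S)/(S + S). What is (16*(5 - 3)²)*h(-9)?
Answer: -26464/5 ≈ -5292.8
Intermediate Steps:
Q(S) = (2 + S)/(2*S) (Q(S) = (2 + S)/((2*S)) = (2 + S)*(1/(2*S)) = (2 + S)/(2*S))
h(x) = -17/10 - x² (h(x) = -2 + ((½)*(2 - 5)/(-5) - x²) = -2 + ((½)*(-⅕)*(-3) - x²) = -2 + (3/10 - x²) = -17/10 - x²)
(16*(5 - 3)²)*h(-9) = (16*(5 - 3)²)*(-17/10 - 1*(-9)²) = (16*2²)*(-17/10 - 1*81) = (16*4)*(-17/10 - 81) = 64*(-827/10) = -26464/5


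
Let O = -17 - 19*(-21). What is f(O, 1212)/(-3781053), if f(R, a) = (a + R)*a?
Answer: -643976/1260351 ≈ -0.51095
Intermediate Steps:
O = 382 (O = -17 + 399 = 382)
f(R, a) = a*(R + a) (f(R, a) = (R + a)*a = a*(R + a))
f(O, 1212)/(-3781053) = (1212*(382 + 1212))/(-3781053) = (1212*1594)*(-1/3781053) = 1931928*(-1/3781053) = -643976/1260351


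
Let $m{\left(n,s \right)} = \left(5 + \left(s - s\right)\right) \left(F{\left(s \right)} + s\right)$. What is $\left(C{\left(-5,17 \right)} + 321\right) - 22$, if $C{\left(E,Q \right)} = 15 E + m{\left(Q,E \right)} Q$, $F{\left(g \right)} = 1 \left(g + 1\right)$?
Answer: $-541$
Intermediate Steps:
$F{\left(g \right)} = 1 + g$ ($F{\left(g \right)} = 1 \left(1 + g\right) = 1 + g$)
$m{\left(n,s \right)} = 5 + 10 s$ ($m{\left(n,s \right)} = \left(5 + \left(s - s\right)\right) \left(\left(1 + s\right) + s\right) = \left(5 + 0\right) \left(1 + 2 s\right) = 5 \left(1 + 2 s\right) = 5 + 10 s$)
$C{\left(E,Q \right)} = 15 E + Q \left(5 + 10 E\right)$ ($C{\left(E,Q \right)} = 15 E + \left(5 + 10 E\right) Q = 15 E + Q \left(5 + 10 E\right)$)
$\left(C{\left(-5,17 \right)} + 321\right) - 22 = \left(\left(15 \left(-5\right) + 5 \cdot 17 \left(1 + 2 \left(-5\right)\right)\right) + 321\right) - 22 = \left(\left(-75 + 5 \cdot 17 \left(1 - 10\right)\right) + 321\right) - 22 = \left(\left(-75 + 5 \cdot 17 \left(-9\right)\right) + 321\right) - 22 = \left(\left(-75 - 765\right) + 321\right) - 22 = \left(-840 + 321\right) - 22 = -519 - 22 = -541$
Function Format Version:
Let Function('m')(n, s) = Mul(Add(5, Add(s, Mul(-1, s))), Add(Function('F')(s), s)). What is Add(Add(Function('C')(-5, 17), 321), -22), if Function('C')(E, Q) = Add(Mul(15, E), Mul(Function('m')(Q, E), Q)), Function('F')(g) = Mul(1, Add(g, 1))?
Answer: -541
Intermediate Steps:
Function('F')(g) = Add(1, g) (Function('F')(g) = Mul(1, Add(1, g)) = Add(1, g))
Function('m')(n, s) = Add(5, Mul(10, s)) (Function('m')(n, s) = Mul(Add(5, Add(s, Mul(-1, s))), Add(Add(1, s), s)) = Mul(Add(5, 0), Add(1, Mul(2, s))) = Mul(5, Add(1, Mul(2, s))) = Add(5, Mul(10, s)))
Function('C')(E, Q) = Add(Mul(15, E), Mul(Q, Add(5, Mul(10, E)))) (Function('C')(E, Q) = Add(Mul(15, E), Mul(Add(5, Mul(10, E)), Q)) = Add(Mul(15, E), Mul(Q, Add(5, Mul(10, E)))))
Add(Add(Function('C')(-5, 17), 321), -22) = Add(Add(Add(Mul(15, -5), Mul(5, 17, Add(1, Mul(2, -5)))), 321), -22) = Add(Add(Add(-75, Mul(5, 17, Add(1, -10))), 321), -22) = Add(Add(Add(-75, Mul(5, 17, -9)), 321), -22) = Add(Add(Add(-75, -765), 321), -22) = Add(Add(-840, 321), -22) = Add(-519, -22) = -541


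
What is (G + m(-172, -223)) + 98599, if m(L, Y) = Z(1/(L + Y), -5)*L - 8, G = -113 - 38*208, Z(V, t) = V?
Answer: 35776902/395 ≈ 90574.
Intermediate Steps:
G = -8017 (G = -113 - 7904 = -8017)
m(L, Y) = -8 + L/(L + Y) (m(L, Y) = L/(L + Y) - 8 = -8 + L/(L + Y))
(G + m(-172, -223)) + 98599 = (-8017 + (-8 - 172/(-172 - 223))) + 98599 = (-8017 + (-8 - 172/(-395))) + 98599 = (-8017 + (-8 - 172*(-1/395))) + 98599 = (-8017 + (-8 + 172/395)) + 98599 = (-8017 - 2988/395) + 98599 = -3169703/395 + 98599 = 35776902/395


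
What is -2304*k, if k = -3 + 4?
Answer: -2304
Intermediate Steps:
k = 1
-2304*k = -2304*1 = -2304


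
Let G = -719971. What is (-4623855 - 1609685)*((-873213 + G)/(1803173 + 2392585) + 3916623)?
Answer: -51218506920960678500/2097879 ≈ -2.4414e+13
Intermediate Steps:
(-4623855 - 1609685)*((-873213 + G)/(1803173 + 2392585) + 3916623) = (-4623855 - 1609685)*((-873213 - 719971)/(1803173 + 2392585) + 3916623) = -6233540*(-1593184/4195758 + 3916623) = -6233540*(-1593184*1/4195758 + 3916623) = -6233540*(-796592/2097879 + 3916623) = -6233540*8216600346025/2097879 = -51218506920960678500/2097879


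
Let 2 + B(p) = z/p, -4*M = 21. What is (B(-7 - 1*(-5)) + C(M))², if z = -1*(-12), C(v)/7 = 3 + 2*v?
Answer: 14641/4 ≈ 3660.3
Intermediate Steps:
M = -21/4 (M = -¼*21 = -21/4 ≈ -5.2500)
C(v) = 21 + 14*v (C(v) = 7*(3 + 2*v) = 21 + 14*v)
z = 12
B(p) = -2 + 12/p
(B(-7 - 1*(-5)) + C(M))² = ((-2 + 12/(-7 - 1*(-5))) + (21 + 14*(-21/4)))² = ((-2 + 12/(-7 + 5)) + (21 - 147/2))² = ((-2 + 12/(-2)) - 105/2)² = ((-2 + 12*(-½)) - 105/2)² = ((-2 - 6) - 105/2)² = (-8 - 105/2)² = (-121/2)² = 14641/4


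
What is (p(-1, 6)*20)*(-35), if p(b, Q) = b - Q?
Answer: 4900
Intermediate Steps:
(p(-1, 6)*20)*(-35) = ((-1 - 1*6)*20)*(-35) = ((-1 - 6)*20)*(-35) = -7*20*(-35) = -140*(-35) = 4900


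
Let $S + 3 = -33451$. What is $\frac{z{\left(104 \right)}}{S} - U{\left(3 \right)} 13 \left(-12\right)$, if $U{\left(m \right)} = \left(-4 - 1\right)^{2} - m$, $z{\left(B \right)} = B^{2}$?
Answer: $\frac{57401656}{16727} \approx 3431.7$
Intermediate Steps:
$S = -33454$ ($S = -3 - 33451 = -33454$)
$U{\left(m \right)} = 25 - m$ ($U{\left(m \right)} = \left(-5\right)^{2} - m = 25 - m$)
$\frac{z{\left(104 \right)}}{S} - U{\left(3 \right)} 13 \left(-12\right) = \frac{104^{2}}{-33454} - \left(25 - 3\right) 13 \left(-12\right) = 10816 \left(- \frac{1}{33454}\right) - \left(25 - 3\right) 13 \left(-12\right) = - \frac{5408}{16727} - 22 \cdot 13 \left(-12\right) = - \frac{5408}{16727} - 286 \left(-12\right) = - \frac{5408}{16727} - -3432 = - \frac{5408}{16727} + 3432 = \frac{57401656}{16727}$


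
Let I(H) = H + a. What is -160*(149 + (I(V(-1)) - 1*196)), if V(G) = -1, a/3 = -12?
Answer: 13440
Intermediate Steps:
a = -36 (a = 3*(-12) = -36)
I(H) = -36 + H (I(H) = H - 36 = -36 + H)
-160*(149 + (I(V(-1)) - 1*196)) = -160*(149 + ((-36 - 1) - 1*196)) = -160*(149 + (-37 - 196)) = -160*(149 - 233) = -160*(-84) = 13440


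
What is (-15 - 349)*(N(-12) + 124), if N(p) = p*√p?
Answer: -45136 + 8736*I*√3 ≈ -45136.0 + 15131.0*I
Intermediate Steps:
N(p) = p^(3/2)
(-15 - 349)*(N(-12) + 124) = (-15 - 349)*((-12)^(3/2) + 124) = -364*(-24*I*√3 + 124) = -364*(124 - 24*I*√3) = -45136 + 8736*I*√3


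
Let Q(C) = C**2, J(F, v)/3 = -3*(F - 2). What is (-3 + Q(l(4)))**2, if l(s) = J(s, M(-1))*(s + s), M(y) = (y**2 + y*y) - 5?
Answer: 429857289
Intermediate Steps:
M(y) = -5 + 2*y**2 (M(y) = (y**2 + y**2) - 5 = 2*y**2 - 5 = -5 + 2*y**2)
J(F, v) = 18 - 9*F (J(F, v) = 3*(-3*(F - 2)) = 3*(-3*(-2 + F)) = 3*(6 - 3*F) = 18 - 9*F)
l(s) = 2*s*(18 - 9*s) (l(s) = (18 - 9*s)*(s + s) = (18 - 9*s)*(2*s) = 2*s*(18 - 9*s))
(-3 + Q(l(4)))**2 = (-3 + (18*4*(2 - 1*4))**2)**2 = (-3 + (18*4*(2 - 4))**2)**2 = (-3 + (18*4*(-2))**2)**2 = (-3 + (-144)**2)**2 = (-3 + 20736)**2 = 20733**2 = 429857289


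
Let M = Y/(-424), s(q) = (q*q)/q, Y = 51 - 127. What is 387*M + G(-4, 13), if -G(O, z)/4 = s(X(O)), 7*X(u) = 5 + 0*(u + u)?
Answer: 49351/742 ≈ 66.511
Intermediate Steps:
Y = -76
X(u) = 5/7 (X(u) = (5 + 0*(u + u))/7 = (5 + 0*(2*u))/7 = (5 + 0)/7 = (⅐)*5 = 5/7)
s(q) = q (s(q) = q²/q = q)
G(O, z) = -20/7 (G(O, z) = -4*5/7 = -20/7)
M = 19/106 (M = -76/(-424) = -76*(-1/424) = 19/106 ≈ 0.17925)
387*M + G(-4, 13) = 387*(19/106) - 20/7 = 7353/106 - 20/7 = 49351/742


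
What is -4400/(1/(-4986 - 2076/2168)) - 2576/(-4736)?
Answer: 1760148710831/80216 ≈ 2.1943e+7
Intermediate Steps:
-4400/(1/(-4986 - 2076/2168)) - 2576/(-4736) = -4400/(1/(-4986 - 2076*1/2168)) - 2576*(-1/4736) = -4400/(1/(-4986 - 519/542)) + 161/296 = -4400/(1/(-2702931/542)) + 161/296 = -4400/(-542/2702931) + 161/296 = -4400*(-2702931/542) + 161/296 = 5946448200/271 + 161/296 = 1760148710831/80216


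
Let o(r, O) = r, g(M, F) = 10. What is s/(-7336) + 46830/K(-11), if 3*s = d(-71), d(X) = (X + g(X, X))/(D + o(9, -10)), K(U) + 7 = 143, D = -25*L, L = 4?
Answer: 11723467993/34046376 ≈ 344.34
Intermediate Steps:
D = -100 (D = -25*4 = -100)
K(U) = 136 (K(U) = -7 + 143 = 136)
d(X) = -10/91 - X/91 (d(X) = (X + 10)/(-100 + 9) = (10 + X)/(-91) = (10 + X)*(-1/91) = -10/91 - X/91)
s = 61/273 (s = (-10/91 - 1/91*(-71))/3 = (-10/91 + 71/91)/3 = (1/3)*(61/91) = 61/273 ≈ 0.22344)
s/(-7336) + 46830/K(-11) = (61/273)/(-7336) + 46830/136 = (61/273)*(-1/7336) + 46830*(1/136) = -61/2002728 + 23415/68 = 11723467993/34046376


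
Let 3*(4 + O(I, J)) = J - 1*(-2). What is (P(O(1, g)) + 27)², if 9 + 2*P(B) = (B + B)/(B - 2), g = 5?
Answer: 255025/484 ≈ 526.91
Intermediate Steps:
O(I, J) = -10/3 + J/3 (O(I, J) = -4 + (J - 1*(-2))/3 = -4 + (J + 2)/3 = -4 + (2 + J)/3 = -4 + (⅔ + J/3) = -10/3 + J/3)
P(B) = -9/2 + B/(-2 + B) (P(B) = -9/2 + ((B + B)/(B - 2))/2 = -9/2 + ((2*B)/(-2 + B))/2 = -9/2 + (2*B/(-2 + B))/2 = -9/2 + B/(-2 + B))
(P(O(1, g)) + 27)² = ((18 - 7*(-10/3 + (⅓)*5))/(2*(-2 + (-10/3 + (⅓)*5))) + 27)² = ((18 - 7*(-10/3 + 5/3))/(2*(-2 + (-10/3 + 5/3))) + 27)² = ((18 - 7*(-5/3))/(2*(-2 - 5/3)) + 27)² = ((18 + 35/3)/(2*(-11/3)) + 27)² = ((½)*(-3/11)*(89/3) + 27)² = (-89/22 + 27)² = (505/22)² = 255025/484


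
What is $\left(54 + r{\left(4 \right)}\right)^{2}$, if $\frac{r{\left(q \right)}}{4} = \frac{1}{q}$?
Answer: $3025$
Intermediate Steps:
$r{\left(q \right)} = \frac{4}{q}$
$\left(54 + r{\left(4 \right)}\right)^{2} = \left(54 + \frac{4}{4}\right)^{2} = \left(54 + 4 \cdot \frac{1}{4}\right)^{2} = \left(54 + 1\right)^{2} = 55^{2} = 3025$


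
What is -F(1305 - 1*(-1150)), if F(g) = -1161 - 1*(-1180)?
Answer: -19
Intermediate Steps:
F(g) = 19 (F(g) = -1161 + 1180 = 19)
-F(1305 - 1*(-1150)) = -1*19 = -19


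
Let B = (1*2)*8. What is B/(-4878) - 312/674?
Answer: -383180/821943 ≈ -0.46619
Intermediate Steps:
B = 16 (B = 2*8 = 16)
B/(-4878) - 312/674 = 16/(-4878) - 312/674 = 16*(-1/4878) - 312*1/674 = -8/2439 - 156/337 = -383180/821943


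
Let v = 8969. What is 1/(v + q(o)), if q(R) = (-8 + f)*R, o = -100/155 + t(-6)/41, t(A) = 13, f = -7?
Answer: 1271/11405854 ≈ 0.00011143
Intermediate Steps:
o = -417/1271 (o = -100/155 + 13/41 = -100*1/155 + 13*(1/41) = -20/31 + 13/41 = -417/1271 ≈ -0.32809)
q(R) = -15*R (q(R) = (-8 - 7)*R = -15*R)
1/(v + q(o)) = 1/(8969 - 15*(-417/1271)) = 1/(8969 + 6255/1271) = 1/(11405854/1271) = 1271/11405854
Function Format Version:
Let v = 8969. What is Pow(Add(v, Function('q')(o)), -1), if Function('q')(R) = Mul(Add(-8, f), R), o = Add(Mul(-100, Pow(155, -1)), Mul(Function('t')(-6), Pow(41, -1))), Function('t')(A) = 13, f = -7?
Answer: Rational(1271, 11405854) ≈ 0.00011143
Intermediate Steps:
o = Rational(-417, 1271) (o = Add(Mul(-100, Pow(155, -1)), Mul(13, Pow(41, -1))) = Add(Mul(-100, Rational(1, 155)), Mul(13, Rational(1, 41))) = Add(Rational(-20, 31), Rational(13, 41)) = Rational(-417, 1271) ≈ -0.32809)
Function('q')(R) = Mul(-15, R) (Function('q')(R) = Mul(Add(-8, -7), R) = Mul(-15, R))
Pow(Add(v, Function('q')(o)), -1) = Pow(Add(8969, Mul(-15, Rational(-417, 1271))), -1) = Pow(Add(8969, Rational(6255, 1271)), -1) = Pow(Rational(11405854, 1271), -1) = Rational(1271, 11405854)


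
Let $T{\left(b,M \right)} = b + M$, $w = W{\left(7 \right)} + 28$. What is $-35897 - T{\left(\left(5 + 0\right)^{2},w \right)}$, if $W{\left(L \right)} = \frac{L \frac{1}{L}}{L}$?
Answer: $- \frac{251651}{7} \approx -35950.0$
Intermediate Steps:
$W{\left(L \right)} = \frac{1}{L}$ ($W{\left(L \right)} = 1 \frac{1}{L} = \frac{1}{L}$)
$w = \frac{197}{7}$ ($w = \frac{1}{7} + 28 = \frac{197}{7} \approx 28.143$)
$T{\left(b,M \right)} = M + b$
$-35897 - T{\left(\left(5 + 0\right)^{2},w \right)} = -35897 - \left(\frac{197}{7} + \left(5 + 0\right)^{2}\right) = -35897 - \left(\frac{197}{7} + 5^{2}\right) = -35897 - \left(\frac{197}{7} + 25\right) = -35897 - \frac{372}{7} = - \frac{251651}{7}$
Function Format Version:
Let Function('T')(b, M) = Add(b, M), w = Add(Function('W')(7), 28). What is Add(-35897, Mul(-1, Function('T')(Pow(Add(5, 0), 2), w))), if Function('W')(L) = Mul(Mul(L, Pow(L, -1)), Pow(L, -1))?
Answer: Rational(-251651, 7) ≈ -35950.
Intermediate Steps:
Function('W')(L) = Pow(L, -1) (Function('W')(L) = Mul(1, Pow(L, -1)) = Pow(L, -1))
w = Rational(197, 7) (w = Add(Pow(7, -1), 28) = Add(Rational(1, 7), 28) = Rational(197, 7) ≈ 28.143)
Function('T')(b, M) = Add(M, b)
Add(-35897, Mul(-1, Function('T')(Pow(Add(5, 0), 2), w))) = Add(-35897, Mul(-1, Add(Rational(197, 7), Pow(Add(5, 0), 2)))) = Add(-35897, Mul(-1, Add(Rational(197, 7), Pow(5, 2)))) = Add(-35897, Mul(-1, Add(Rational(197, 7), 25))) = Add(-35897, Mul(-1, Rational(372, 7))) = Add(-35897, Rational(-372, 7)) = Rational(-251651, 7)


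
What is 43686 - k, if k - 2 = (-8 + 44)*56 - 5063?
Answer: 46731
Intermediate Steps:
k = -3045 (k = 2 + ((-8 + 44)*56 - 5063) = 2 + (36*56 - 5063) = 2 + (2016 - 5063) = 2 - 3047 = -3045)
43686 - k = 43686 - 1*(-3045) = 43686 + 3045 = 46731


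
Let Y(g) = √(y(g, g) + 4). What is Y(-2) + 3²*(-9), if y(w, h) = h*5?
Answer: -81 + I*√6 ≈ -81.0 + 2.4495*I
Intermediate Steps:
y(w, h) = 5*h
Y(g) = √(4 + 5*g) (Y(g) = √(5*g + 4) = √(4 + 5*g))
Y(-2) + 3²*(-9) = √(4 + 5*(-2)) + 3²*(-9) = √(4 - 10) + 9*(-9) = √(-6) - 81 = I*√6 - 81 = -81 + I*√6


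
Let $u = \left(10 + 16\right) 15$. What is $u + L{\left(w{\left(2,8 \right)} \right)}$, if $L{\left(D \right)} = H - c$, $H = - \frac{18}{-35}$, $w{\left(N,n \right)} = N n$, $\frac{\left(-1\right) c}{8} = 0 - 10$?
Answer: $\frac{10868}{35} \approx 310.51$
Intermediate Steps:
$c = 80$ ($c = - 8 \left(0 - 10\right) = \left(-8\right) \left(-10\right) = 80$)
$H = \frac{18}{35}$ ($H = \left(-18\right) \left(- \frac{1}{35}\right) = \frac{18}{35} \approx 0.51429$)
$u = 390$ ($u = 26 \cdot 15 = 390$)
$L{\left(D \right)} = - \frac{2782}{35}$ ($L{\left(D \right)} = \frac{18}{35} - 80 = - \frac{2782}{35}$)
$u + L{\left(w{\left(2,8 \right)} \right)} = 390 - \frac{2782}{35} = \frac{10868}{35}$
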